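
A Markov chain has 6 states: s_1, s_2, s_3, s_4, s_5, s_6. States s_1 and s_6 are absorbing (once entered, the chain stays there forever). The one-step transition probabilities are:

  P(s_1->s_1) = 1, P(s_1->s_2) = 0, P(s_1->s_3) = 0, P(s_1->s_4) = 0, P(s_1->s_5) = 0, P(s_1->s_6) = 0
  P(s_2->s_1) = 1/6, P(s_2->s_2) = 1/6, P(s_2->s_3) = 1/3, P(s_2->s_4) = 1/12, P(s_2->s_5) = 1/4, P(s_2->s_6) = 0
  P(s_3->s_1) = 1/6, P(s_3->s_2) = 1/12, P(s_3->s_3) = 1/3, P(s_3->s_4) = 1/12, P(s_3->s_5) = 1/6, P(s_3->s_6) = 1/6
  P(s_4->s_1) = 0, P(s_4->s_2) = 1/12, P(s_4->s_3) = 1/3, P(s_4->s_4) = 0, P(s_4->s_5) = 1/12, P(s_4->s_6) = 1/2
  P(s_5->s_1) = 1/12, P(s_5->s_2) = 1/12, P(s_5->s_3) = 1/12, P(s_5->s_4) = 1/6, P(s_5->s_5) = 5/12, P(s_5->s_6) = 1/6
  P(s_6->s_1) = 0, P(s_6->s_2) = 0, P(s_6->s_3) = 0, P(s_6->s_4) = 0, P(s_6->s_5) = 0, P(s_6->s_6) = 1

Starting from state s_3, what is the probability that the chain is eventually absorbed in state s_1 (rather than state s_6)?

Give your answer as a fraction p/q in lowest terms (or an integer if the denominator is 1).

Let a_i = P(absorbed in s_1 | start in state i).
Boundary conditions: a_s_1 = 1, a_s_6 = 0.
For each transient state i, a_i = sum_j P(i->j) * a_j:
  a_s_2 = 1/6*a_s_1 + 1/6*a_s_2 + 1/3*a_s_3 + 1/12*a_s_4 + 1/4*a_s_5 + 0*a_s_6
  a_s_3 = 1/6*a_s_1 + 1/12*a_s_2 + 1/3*a_s_3 + 1/12*a_s_4 + 1/6*a_s_5 + 1/6*a_s_6
  a_s_4 = 0*a_s_1 + 1/12*a_s_2 + 1/3*a_s_3 + 0*a_s_4 + 1/12*a_s_5 + 1/2*a_s_6
  a_s_5 = 1/12*a_s_1 + 1/12*a_s_2 + 1/12*a_s_3 + 1/6*a_s_4 + 5/12*a_s_5 + 1/6*a_s_6

Substituting a_s_1 = 1 and a_s_6 = 0, rearrange to (I - Q) a = r where r[i] = P(i -> s_1):
  [5/6, -1/3, -1/12, -1/4] . (a_s_2, a_s_3, a_s_4, a_s_5) = 1/6
  [-1/12, 2/3, -1/12, -1/6] . (a_s_2, a_s_3, a_s_4, a_s_5) = 1/6
  [-1/12, -1/3, 1, -1/12] . (a_s_2, a_s_3, a_s_4, a_s_5) = 0
  [-1/12, -1/12, -1/6, 7/12] . (a_s_2, a_s_3, a_s_4, a_s_5) = 1/12

Solving yields:
  a_s_2 = 150/307
  a_s_3 = 129/307
  a_s_4 = 64/307
  a_s_5 = 102/307

Starting state is s_3, so the absorption probability is a_s_3 = 129/307.

Answer: 129/307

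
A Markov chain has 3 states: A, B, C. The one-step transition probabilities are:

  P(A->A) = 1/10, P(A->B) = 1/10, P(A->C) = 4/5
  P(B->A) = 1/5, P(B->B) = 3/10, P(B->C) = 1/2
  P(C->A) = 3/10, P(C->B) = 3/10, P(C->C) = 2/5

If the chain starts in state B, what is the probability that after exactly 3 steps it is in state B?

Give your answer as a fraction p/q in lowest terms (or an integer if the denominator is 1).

Answer: 127/500

Derivation:
Computing P^3 by repeated multiplication:
P^1 =
  A: [1/10, 1/10, 4/5]
  B: [1/5, 3/10, 1/2]
  C: [3/10, 3/10, 2/5]
P^2 =
  A: [27/100, 7/25, 9/20]
  B: [23/100, 13/50, 51/100]
  C: [21/100, 6/25, 11/20]
P^3 =
  A: [109/500, 123/500, 67/125]
  B: [57/250, 127/500, 259/500]
  C: [117/500, 129/500, 127/250]

(P^3)[B -> B] = 127/500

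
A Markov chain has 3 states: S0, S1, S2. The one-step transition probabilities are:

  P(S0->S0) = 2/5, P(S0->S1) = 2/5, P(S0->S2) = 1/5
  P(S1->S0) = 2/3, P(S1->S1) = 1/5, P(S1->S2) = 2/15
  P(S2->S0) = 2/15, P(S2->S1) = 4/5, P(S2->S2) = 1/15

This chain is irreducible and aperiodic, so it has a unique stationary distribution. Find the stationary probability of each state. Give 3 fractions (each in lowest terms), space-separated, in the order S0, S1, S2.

The stationary distribution satisfies pi = pi * P, i.e.:
  pi_S0 = 2/5*pi_S0 + 2/3*pi_S1 + 2/15*pi_S2
  pi_S1 = 2/5*pi_S0 + 1/5*pi_S1 + 4/5*pi_S2
  pi_S2 = 1/5*pi_S0 + 2/15*pi_S1 + 1/15*pi_S2
with normalization: pi_S0 + pi_S1 + pi_S2 = 1.

Using the first 2 balance equations plus normalization, the linear system A*pi = b is:
  [-3/5, 2/3, 2/15] . pi = 0
  [2/5, -4/5, 4/5] . pi = 0
  [1, 1, 1] . pi = 1

Solving yields:
  pi_S0 = 6/13
  pi_S1 = 5/13
  pi_S2 = 2/13

Verification (pi * P):
  6/13*2/5 + 5/13*2/3 + 2/13*2/15 = 6/13 = pi_S0  (ok)
  6/13*2/5 + 5/13*1/5 + 2/13*4/5 = 5/13 = pi_S1  (ok)
  6/13*1/5 + 5/13*2/15 + 2/13*1/15 = 2/13 = pi_S2  (ok)

Answer: 6/13 5/13 2/13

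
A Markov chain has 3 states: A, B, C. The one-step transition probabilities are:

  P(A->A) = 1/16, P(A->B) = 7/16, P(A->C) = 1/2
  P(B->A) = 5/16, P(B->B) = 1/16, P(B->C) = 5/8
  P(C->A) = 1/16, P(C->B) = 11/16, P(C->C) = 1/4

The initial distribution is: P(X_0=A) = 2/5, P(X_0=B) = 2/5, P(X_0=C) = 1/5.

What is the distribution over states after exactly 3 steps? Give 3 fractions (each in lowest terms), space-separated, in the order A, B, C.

Propagating the distribution step by step (d_{t+1} = d_t * P):
d_0 = (A=2/5, B=2/5, C=1/5)
  d_1[A] = 2/5*1/16 + 2/5*5/16 + 1/5*1/16 = 13/80
  d_1[B] = 2/5*7/16 + 2/5*1/16 + 1/5*11/16 = 27/80
  d_1[C] = 2/5*1/2 + 2/5*5/8 + 1/5*1/4 = 1/2
d_1 = (A=13/80, B=27/80, C=1/2)
  d_2[A] = 13/80*1/16 + 27/80*5/16 + 1/2*1/16 = 47/320
  d_2[B] = 13/80*7/16 + 27/80*1/16 + 1/2*11/16 = 279/640
  d_2[C] = 13/80*1/2 + 27/80*5/8 + 1/2*1/4 = 267/640
d_2 = (A=47/320, B=279/640, C=267/640)
  d_3[A] = 47/320*1/16 + 279/640*5/16 + 267/640*1/16 = 439/2560
  d_3[B] = 47/320*7/16 + 279/640*1/16 + 267/640*11/16 = 1937/5120
  d_3[C] = 47/320*1/2 + 279/640*5/8 + 267/640*1/4 = 461/1024
d_3 = (A=439/2560, B=1937/5120, C=461/1024)

Answer: 439/2560 1937/5120 461/1024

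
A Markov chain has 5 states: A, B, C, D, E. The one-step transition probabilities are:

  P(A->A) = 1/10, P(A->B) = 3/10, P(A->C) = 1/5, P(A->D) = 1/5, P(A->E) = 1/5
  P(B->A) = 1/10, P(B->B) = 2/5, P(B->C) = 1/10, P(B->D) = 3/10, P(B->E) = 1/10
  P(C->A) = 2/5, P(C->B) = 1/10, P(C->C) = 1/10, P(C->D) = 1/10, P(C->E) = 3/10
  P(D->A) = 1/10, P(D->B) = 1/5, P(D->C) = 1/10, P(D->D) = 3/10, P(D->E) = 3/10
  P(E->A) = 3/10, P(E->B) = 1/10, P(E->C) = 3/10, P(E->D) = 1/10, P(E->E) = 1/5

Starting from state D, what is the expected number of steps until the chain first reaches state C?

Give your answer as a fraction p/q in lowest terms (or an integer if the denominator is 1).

Answer: 400/63

Derivation:
Let h_i = expected steps to first reach C from state i.
Boundary: h_C = 0.
First-step equations for the other states:
  h_A = 1 + 1/10*h_A + 3/10*h_B + 1/5*h_C + 1/5*h_D + 1/5*h_E
  h_B = 1 + 1/10*h_A + 2/5*h_B + 1/10*h_C + 3/10*h_D + 1/10*h_E
  h_D = 1 + 1/10*h_A + 1/5*h_B + 1/10*h_C + 3/10*h_D + 3/10*h_E
  h_E = 1 + 3/10*h_A + 1/10*h_B + 3/10*h_C + 1/10*h_D + 1/5*h_E

Substituting h_C = 0 and rearranging gives the linear system (I - Q) h = 1:
  [9/10, -3/10, -1/5, -1/5] . (h_A, h_B, h_D, h_E) = 1
  [-1/10, 3/5, -3/10, -1/10] . (h_A, h_B, h_D, h_E) = 1
  [-1/10, -1/5, 7/10, -3/10] . (h_A, h_B, h_D, h_E) = 1
  [-3/10, -1/10, -1/10, 4/5] . (h_A, h_B, h_D, h_E) = 1

Solving yields:
  h_A = 370/63
  h_B = 20/3
  h_D = 400/63
  h_E = 320/63

Starting state is D, so the expected hitting time is h_D = 400/63.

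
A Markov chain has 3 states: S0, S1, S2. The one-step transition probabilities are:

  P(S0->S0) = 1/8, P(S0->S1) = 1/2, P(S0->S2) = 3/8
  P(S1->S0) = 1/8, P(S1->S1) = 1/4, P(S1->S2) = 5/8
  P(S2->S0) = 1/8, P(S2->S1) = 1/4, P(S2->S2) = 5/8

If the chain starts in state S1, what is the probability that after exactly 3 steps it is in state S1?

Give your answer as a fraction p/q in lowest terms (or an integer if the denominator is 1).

Answer: 9/32

Derivation:
Computing P^3 by repeated multiplication:
P^1 =
  S0: [1/8, 1/2, 3/8]
  S1: [1/8, 1/4, 5/8]
  S2: [1/8, 1/4, 5/8]
P^2 =
  S0: [1/8, 9/32, 19/32]
  S1: [1/8, 9/32, 19/32]
  S2: [1/8, 9/32, 19/32]
P^3 =
  S0: [1/8, 9/32, 19/32]
  S1: [1/8, 9/32, 19/32]
  S2: [1/8, 9/32, 19/32]

(P^3)[S1 -> S1] = 9/32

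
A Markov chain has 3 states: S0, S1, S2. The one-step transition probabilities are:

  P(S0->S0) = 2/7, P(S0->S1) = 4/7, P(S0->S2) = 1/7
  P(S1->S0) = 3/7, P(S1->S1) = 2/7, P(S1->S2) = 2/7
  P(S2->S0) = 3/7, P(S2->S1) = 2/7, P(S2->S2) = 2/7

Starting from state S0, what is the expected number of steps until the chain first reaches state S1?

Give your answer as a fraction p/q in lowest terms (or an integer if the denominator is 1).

Let h_i = expected steps to first reach S1 from state i.
Boundary: h_S1 = 0.
First-step equations for the other states:
  h_S0 = 1 + 2/7*h_S0 + 4/7*h_S1 + 1/7*h_S2
  h_S2 = 1 + 3/7*h_S0 + 2/7*h_S1 + 2/7*h_S2

Substituting h_S1 = 0 and rearranging gives the linear system (I - Q) h = 1:
  [5/7, -1/7] . (h_S0, h_S2) = 1
  [-3/7, 5/7] . (h_S0, h_S2) = 1

Solving yields:
  h_S0 = 21/11
  h_S2 = 28/11

Starting state is S0, so the expected hitting time is h_S0 = 21/11.

Answer: 21/11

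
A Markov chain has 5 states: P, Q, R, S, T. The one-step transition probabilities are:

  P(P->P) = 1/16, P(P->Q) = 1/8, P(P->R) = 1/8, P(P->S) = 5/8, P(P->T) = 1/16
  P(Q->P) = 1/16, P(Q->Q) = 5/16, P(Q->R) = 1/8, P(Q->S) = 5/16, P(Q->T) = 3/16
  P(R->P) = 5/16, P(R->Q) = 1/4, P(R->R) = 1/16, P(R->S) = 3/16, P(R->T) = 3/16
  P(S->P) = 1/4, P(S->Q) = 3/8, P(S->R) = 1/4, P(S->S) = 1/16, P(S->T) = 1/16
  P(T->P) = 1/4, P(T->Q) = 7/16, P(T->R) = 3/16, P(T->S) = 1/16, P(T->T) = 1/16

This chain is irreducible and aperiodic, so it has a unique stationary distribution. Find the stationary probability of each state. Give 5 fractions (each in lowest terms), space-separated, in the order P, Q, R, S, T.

The stationary distribution satisfies pi = pi * P, i.e.:
  pi_P = 1/16*pi_P + 1/16*pi_Q + 5/16*pi_R + 1/4*pi_S + 1/4*pi_T
  pi_Q = 1/8*pi_P + 5/16*pi_Q + 1/4*pi_R + 3/8*pi_S + 7/16*pi_T
  pi_R = 1/8*pi_P + 1/8*pi_Q + 1/16*pi_R + 1/4*pi_S + 3/16*pi_T
  pi_S = 5/8*pi_P + 5/16*pi_Q + 3/16*pi_R + 1/16*pi_S + 1/16*pi_T
  pi_T = 1/16*pi_P + 3/16*pi_Q + 3/16*pi_R + 1/16*pi_S + 1/16*pi_T
with normalization: pi_P + pi_Q + pi_R + pi_S + pi_T = 1.

Using the first 4 balance equations plus normalization, the linear system A*pi = b is:
  [-15/16, 1/16, 5/16, 1/4, 1/4] . pi = 0
  [1/8, -11/16, 1/4, 3/8, 7/16] . pi = 0
  [1/8, 1/8, -15/16, 1/4, 3/16] . pi = 0
  [5/8, 5/16, 3/16, -15/16, 1/16] . pi = 0
  [1, 1, 1, 1, 1] . pi = 1

Solving yields:
  pi_P = 8023/46906
  pi_Q = 28289/93812
  pi_R = 14493/93812
  pi_S = 23773/93812
  pi_T = 11211/93812

Verification (pi * P):
  8023/46906*1/16 + 28289/93812*1/16 + 14493/93812*5/16 + 23773/93812*1/4 + 11211/93812*1/4 = 8023/46906 = pi_P  (ok)
  8023/46906*1/8 + 28289/93812*5/16 + 14493/93812*1/4 + 23773/93812*3/8 + 11211/93812*7/16 = 28289/93812 = pi_Q  (ok)
  8023/46906*1/8 + 28289/93812*1/8 + 14493/93812*1/16 + 23773/93812*1/4 + 11211/93812*3/16 = 14493/93812 = pi_R  (ok)
  8023/46906*5/8 + 28289/93812*5/16 + 14493/93812*3/16 + 23773/93812*1/16 + 11211/93812*1/16 = 23773/93812 = pi_S  (ok)
  8023/46906*1/16 + 28289/93812*3/16 + 14493/93812*3/16 + 23773/93812*1/16 + 11211/93812*1/16 = 11211/93812 = pi_T  (ok)

Answer: 8023/46906 28289/93812 14493/93812 23773/93812 11211/93812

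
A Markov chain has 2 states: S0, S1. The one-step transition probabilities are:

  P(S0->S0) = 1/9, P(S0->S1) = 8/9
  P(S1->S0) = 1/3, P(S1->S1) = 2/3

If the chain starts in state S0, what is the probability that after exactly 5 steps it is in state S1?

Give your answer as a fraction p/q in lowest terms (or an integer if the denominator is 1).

Answer: 42968/59049

Derivation:
Computing P^5 by repeated multiplication:
P^1 =
  S0: [1/9, 8/9]
  S1: [1/3, 2/3]
P^2 =
  S0: [25/81, 56/81]
  S1: [7/27, 20/27]
P^3 =
  S0: [193/729, 536/729]
  S1: [67/243, 176/243]
P^4 =
  S0: [1801/6561, 4760/6561]
  S1: [595/2187, 1592/2187]
P^5 =
  S0: [16081/59049, 42968/59049]
  S1: [5371/19683, 14312/19683]

(P^5)[S0 -> S1] = 42968/59049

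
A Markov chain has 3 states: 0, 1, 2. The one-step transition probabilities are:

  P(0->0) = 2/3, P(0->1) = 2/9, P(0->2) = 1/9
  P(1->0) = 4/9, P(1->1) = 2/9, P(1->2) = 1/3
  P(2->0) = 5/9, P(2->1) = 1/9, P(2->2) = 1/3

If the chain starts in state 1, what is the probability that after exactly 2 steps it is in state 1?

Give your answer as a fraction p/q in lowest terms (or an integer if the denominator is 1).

Computing P^2 by repeated multiplication:
P^1 =
  0: [2/3, 2/9, 1/9]
  1: [4/9, 2/9, 1/3]
  2: [5/9, 1/9, 1/3]
P^2 =
  0: [49/81, 17/81, 5/27]
  1: [47/81, 5/27, 19/81]
  2: [49/81, 5/27, 17/81]

(P^2)[1 -> 1] = 5/27

Answer: 5/27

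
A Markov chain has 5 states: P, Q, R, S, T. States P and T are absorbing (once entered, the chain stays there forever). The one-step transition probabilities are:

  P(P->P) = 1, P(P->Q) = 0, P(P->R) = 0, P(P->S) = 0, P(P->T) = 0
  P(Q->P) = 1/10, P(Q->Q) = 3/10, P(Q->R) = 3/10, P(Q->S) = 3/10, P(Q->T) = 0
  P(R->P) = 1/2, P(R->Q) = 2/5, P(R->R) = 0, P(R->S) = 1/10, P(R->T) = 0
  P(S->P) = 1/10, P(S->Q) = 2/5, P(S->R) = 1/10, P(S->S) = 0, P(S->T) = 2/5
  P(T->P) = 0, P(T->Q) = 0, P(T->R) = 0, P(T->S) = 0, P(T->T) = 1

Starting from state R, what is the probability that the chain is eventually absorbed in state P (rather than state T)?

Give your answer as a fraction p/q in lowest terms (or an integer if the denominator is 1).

Let a_i = P(absorbed in P | start in state i).
Boundary conditions: a_P = 1, a_T = 0.
For each transient state i, a_i = sum_j P(i->j) * a_j:
  a_Q = 1/10*a_P + 3/10*a_Q + 3/10*a_R + 3/10*a_S + 0*a_T
  a_R = 1/2*a_P + 2/5*a_Q + 0*a_R + 1/10*a_S + 0*a_T
  a_S = 1/10*a_P + 2/5*a_Q + 1/10*a_R + 0*a_S + 2/5*a_T

Substituting a_P = 1 and a_T = 0, rearrange to (I - Q) a = r where r[i] = P(i -> P):
  [7/10, -3/10, -3/10] . (a_Q, a_R, a_S) = 1/10
  [-2/5, 1, -1/10] . (a_Q, a_R, a_S) = 1/2
  [-2/5, -1/10, 1] . (a_Q, a_R, a_S) = 1/10

Solving yields:
  a_Q = 9/13
  a_R = 353/429
  a_S = 197/429

Starting state is R, so the absorption probability is a_R = 353/429.

Answer: 353/429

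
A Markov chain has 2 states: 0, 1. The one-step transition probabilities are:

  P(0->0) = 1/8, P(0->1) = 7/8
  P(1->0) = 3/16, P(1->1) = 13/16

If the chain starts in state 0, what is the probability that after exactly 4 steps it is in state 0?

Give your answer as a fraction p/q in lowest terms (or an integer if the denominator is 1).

Answer: 5783/32768

Derivation:
Computing P^4 by repeated multiplication:
P^1 =
  0: [1/8, 7/8]
  1: [3/16, 13/16]
P^2 =
  0: [23/128, 105/128]
  1: [45/256, 211/256]
P^3 =
  0: [361/2048, 1687/2048]
  1: [723/4096, 3373/4096]
P^4 =
  0: [5783/32768, 26985/32768]
  1: [11565/65536, 53971/65536]

(P^4)[0 -> 0] = 5783/32768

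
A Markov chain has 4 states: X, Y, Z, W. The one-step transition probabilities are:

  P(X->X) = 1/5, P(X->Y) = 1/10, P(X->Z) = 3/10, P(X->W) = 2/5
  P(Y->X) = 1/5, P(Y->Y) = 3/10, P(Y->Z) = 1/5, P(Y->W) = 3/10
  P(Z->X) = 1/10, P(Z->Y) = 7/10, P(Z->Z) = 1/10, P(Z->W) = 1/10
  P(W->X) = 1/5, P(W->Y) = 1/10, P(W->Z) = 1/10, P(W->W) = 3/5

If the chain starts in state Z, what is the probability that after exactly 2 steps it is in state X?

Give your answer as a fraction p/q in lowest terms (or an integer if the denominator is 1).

Computing P^2 by repeated multiplication:
P^1 =
  X: [1/5, 1/10, 3/10, 2/5]
  Y: [1/5, 3/10, 1/5, 3/10]
  Z: [1/10, 7/10, 1/10, 1/10]
  W: [1/5, 1/10, 1/10, 3/5]
P^2 =
  X: [17/100, 3/10, 3/20, 19/50]
  Y: [9/50, 7/25, 17/100, 37/100]
  Z: [19/100, 3/10, 19/100, 8/25]
  W: [19/100, 9/50, 3/20, 12/25]

(P^2)[Z -> X] = 19/100

Answer: 19/100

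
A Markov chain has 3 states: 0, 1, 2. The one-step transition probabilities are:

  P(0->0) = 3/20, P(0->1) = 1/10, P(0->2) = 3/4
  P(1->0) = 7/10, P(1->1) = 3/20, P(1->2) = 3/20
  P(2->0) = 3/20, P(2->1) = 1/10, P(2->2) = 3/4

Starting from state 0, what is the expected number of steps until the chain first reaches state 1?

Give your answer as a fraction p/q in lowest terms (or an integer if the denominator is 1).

Answer: 10

Derivation:
Let h_i = expected steps to first reach 1 from state i.
Boundary: h_1 = 0.
First-step equations for the other states:
  h_0 = 1 + 3/20*h_0 + 1/10*h_1 + 3/4*h_2
  h_2 = 1 + 3/20*h_0 + 1/10*h_1 + 3/4*h_2

Substituting h_1 = 0 and rearranging gives the linear system (I - Q) h = 1:
  [17/20, -3/4] . (h_0, h_2) = 1
  [-3/20, 1/4] . (h_0, h_2) = 1

Solving yields:
  h_0 = 10
  h_2 = 10

Starting state is 0, so the expected hitting time is h_0 = 10.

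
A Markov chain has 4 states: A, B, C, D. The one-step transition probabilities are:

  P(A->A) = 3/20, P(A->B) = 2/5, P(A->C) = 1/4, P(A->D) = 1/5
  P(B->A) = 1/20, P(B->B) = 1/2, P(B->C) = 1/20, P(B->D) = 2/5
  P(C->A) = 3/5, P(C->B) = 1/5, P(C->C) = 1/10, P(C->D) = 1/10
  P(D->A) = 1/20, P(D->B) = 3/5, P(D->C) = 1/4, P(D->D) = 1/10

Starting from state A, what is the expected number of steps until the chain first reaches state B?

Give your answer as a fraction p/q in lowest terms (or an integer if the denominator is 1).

Answer: 1265/492

Derivation:
Let h_i = expected steps to first reach B from state i.
Boundary: h_B = 0.
First-step equations for the other states:
  h_A = 1 + 3/20*h_A + 2/5*h_B + 1/4*h_C + 1/5*h_D
  h_C = 1 + 3/5*h_A + 1/5*h_B + 1/10*h_C + 1/10*h_D
  h_D = 1 + 1/20*h_A + 3/5*h_B + 1/4*h_C + 1/10*h_D

Substituting h_B = 0 and rearranging gives the linear system (I - Q) h = 1:
  [17/20, -1/4, -1/5] . (h_A, h_C, h_D) = 1
  [-3/5, 9/10, -1/10] . (h_A, h_C, h_D) = 1
  [-1/20, -1/4, 9/10] . (h_A, h_C, h_D) = 1

Solving yields:
  h_A = 1265/492
  h_C = 1505/492
  h_D = 345/164

Starting state is A, so the expected hitting time is h_A = 1265/492.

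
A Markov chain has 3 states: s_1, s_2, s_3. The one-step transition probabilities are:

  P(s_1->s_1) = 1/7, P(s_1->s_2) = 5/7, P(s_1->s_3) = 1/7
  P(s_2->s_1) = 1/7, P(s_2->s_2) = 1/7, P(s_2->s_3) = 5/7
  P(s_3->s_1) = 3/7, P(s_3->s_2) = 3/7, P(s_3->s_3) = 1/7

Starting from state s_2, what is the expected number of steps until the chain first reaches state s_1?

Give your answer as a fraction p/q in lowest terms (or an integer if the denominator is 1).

Answer: 11/3

Derivation:
Let h_i = expected steps to first reach s_1 from state i.
Boundary: h_s_1 = 0.
First-step equations for the other states:
  h_s_2 = 1 + 1/7*h_s_1 + 1/7*h_s_2 + 5/7*h_s_3
  h_s_3 = 1 + 3/7*h_s_1 + 3/7*h_s_2 + 1/7*h_s_3

Substituting h_s_1 = 0 and rearranging gives the linear system (I - Q) h = 1:
  [6/7, -5/7] . (h_s_2, h_s_3) = 1
  [-3/7, 6/7] . (h_s_2, h_s_3) = 1

Solving yields:
  h_s_2 = 11/3
  h_s_3 = 3

Starting state is s_2, so the expected hitting time is h_s_2 = 11/3.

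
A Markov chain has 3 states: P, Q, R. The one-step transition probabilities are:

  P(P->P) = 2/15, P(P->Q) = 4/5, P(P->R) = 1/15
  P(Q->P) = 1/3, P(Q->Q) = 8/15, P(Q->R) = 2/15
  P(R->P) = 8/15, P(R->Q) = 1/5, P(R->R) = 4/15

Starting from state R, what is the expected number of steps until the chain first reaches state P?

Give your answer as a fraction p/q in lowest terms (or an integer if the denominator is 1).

Answer: 150/71

Derivation:
Let h_i = expected steps to first reach P from state i.
Boundary: h_P = 0.
First-step equations for the other states:
  h_Q = 1 + 1/3*h_P + 8/15*h_Q + 2/15*h_R
  h_R = 1 + 8/15*h_P + 1/5*h_Q + 4/15*h_R

Substituting h_P = 0 and rearranging gives the linear system (I - Q) h = 1:
  [7/15, -2/15] . (h_Q, h_R) = 1
  [-1/5, 11/15] . (h_Q, h_R) = 1

Solving yields:
  h_Q = 195/71
  h_R = 150/71

Starting state is R, so the expected hitting time is h_R = 150/71.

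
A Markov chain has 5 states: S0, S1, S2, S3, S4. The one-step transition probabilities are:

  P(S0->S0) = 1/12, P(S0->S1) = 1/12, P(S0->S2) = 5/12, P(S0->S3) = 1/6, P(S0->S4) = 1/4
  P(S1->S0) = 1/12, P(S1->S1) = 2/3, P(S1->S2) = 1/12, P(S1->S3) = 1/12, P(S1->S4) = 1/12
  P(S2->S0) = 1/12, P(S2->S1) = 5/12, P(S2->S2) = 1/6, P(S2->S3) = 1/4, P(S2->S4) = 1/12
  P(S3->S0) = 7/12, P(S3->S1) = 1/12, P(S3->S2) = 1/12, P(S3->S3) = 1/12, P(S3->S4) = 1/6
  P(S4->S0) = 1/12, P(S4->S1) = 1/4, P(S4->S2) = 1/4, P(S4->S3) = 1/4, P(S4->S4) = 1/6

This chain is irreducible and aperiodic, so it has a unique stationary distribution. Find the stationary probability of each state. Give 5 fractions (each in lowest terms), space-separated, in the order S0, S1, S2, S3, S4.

Answer: 1220/7773 3038/7773 446/2591 763/5182 2065/15546

Derivation:
The stationary distribution satisfies pi = pi * P, i.e.:
  pi_S0 = 1/12*pi_S0 + 1/12*pi_S1 + 1/12*pi_S2 + 7/12*pi_S3 + 1/12*pi_S4
  pi_S1 = 1/12*pi_S0 + 2/3*pi_S1 + 5/12*pi_S2 + 1/12*pi_S3 + 1/4*pi_S4
  pi_S2 = 5/12*pi_S0 + 1/12*pi_S1 + 1/6*pi_S2 + 1/12*pi_S3 + 1/4*pi_S4
  pi_S3 = 1/6*pi_S0 + 1/12*pi_S1 + 1/4*pi_S2 + 1/12*pi_S3 + 1/4*pi_S4
  pi_S4 = 1/4*pi_S0 + 1/12*pi_S1 + 1/12*pi_S2 + 1/6*pi_S3 + 1/6*pi_S4
with normalization: pi_S0 + pi_S1 + pi_S2 + pi_S3 + pi_S4 = 1.

Using the first 4 balance equations plus normalization, the linear system A*pi = b is:
  [-11/12, 1/12, 1/12, 7/12, 1/12] . pi = 0
  [1/12, -1/3, 5/12, 1/12, 1/4] . pi = 0
  [5/12, 1/12, -5/6, 1/12, 1/4] . pi = 0
  [1/6, 1/12, 1/4, -11/12, 1/4] . pi = 0
  [1, 1, 1, 1, 1] . pi = 1

Solving yields:
  pi_S0 = 1220/7773
  pi_S1 = 3038/7773
  pi_S2 = 446/2591
  pi_S3 = 763/5182
  pi_S4 = 2065/15546

Verification (pi * P):
  1220/7773*1/12 + 3038/7773*1/12 + 446/2591*1/12 + 763/5182*7/12 + 2065/15546*1/12 = 1220/7773 = pi_S0  (ok)
  1220/7773*1/12 + 3038/7773*2/3 + 446/2591*5/12 + 763/5182*1/12 + 2065/15546*1/4 = 3038/7773 = pi_S1  (ok)
  1220/7773*5/12 + 3038/7773*1/12 + 446/2591*1/6 + 763/5182*1/12 + 2065/15546*1/4 = 446/2591 = pi_S2  (ok)
  1220/7773*1/6 + 3038/7773*1/12 + 446/2591*1/4 + 763/5182*1/12 + 2065/15546*1/4 = 763/5182 = pi_S3  (ok)
  1220/7773*1/4 + 3038/7773*1/12 + 446/2591*1/12 + 763/5182*1/6 + 2065/15546*1/6 = 2065/15546 = pi_S4  (ok)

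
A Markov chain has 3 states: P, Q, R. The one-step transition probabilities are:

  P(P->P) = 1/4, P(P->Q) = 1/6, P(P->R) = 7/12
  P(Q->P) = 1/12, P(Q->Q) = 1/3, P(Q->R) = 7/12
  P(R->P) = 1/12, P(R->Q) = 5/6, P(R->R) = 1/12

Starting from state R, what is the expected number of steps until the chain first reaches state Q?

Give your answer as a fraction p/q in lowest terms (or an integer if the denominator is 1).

Answer: 30/23

Derivation:
Let h_i = expected steps to first reach Q from state i.
Boundary: h_Q = 0.
First-step equations for the other states:
  h_P = 1 + 1/4*h_P + 1/6*h_Q + 7/12*h_R
  h_R = 1 + 1/12*h_P + 5/6*h_Q + 1/12*h_R

Substituting h_Q = 0 and rearranging gives the linear system (I - Q) h = 1:
  [3/4, -7/12] . (h_P, h_R) = 1
  [-1/12, 11/12] . (h_P, h_R) = 1

Solving yields:
  h_P = 54/23
  h_R = 30/23

Starting state is R, so the expected hitting time is h_R = 30/23.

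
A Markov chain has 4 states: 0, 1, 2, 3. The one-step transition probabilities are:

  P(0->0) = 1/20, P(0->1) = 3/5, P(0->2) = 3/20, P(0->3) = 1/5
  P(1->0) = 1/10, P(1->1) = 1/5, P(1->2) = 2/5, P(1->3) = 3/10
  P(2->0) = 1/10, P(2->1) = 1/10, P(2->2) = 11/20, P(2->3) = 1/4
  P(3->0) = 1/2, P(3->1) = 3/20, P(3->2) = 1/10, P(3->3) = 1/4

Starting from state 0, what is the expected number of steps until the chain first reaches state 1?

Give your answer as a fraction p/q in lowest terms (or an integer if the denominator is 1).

Answer: 4580/1759

Derivation:
Let h_i = expected steps to first reach 1 from state i.
Boundary: h_1 = 0.
First-step equations for the other states:
  h_0 = 1 + 1/20*h_0 + 3/5*h_1 + 3/20*h_2 + 1/5*h_3
  h_2 = 1 + 1/10*h_0 + 1/10*h_1 + 11/20*h_2 + 1/4*h_3
  h_3 = 1 + 1/2*h_0 + 3/20*h_1 + 1/10*h_2 + 1/4*h_3

Substituting h_1 = 0 and rearranging gives the linear system (I - Q) h = 1:
  [19/20, -3/20, -1/5] . (h_0, h_2, h_3) = 1
  [-1/10, 9/20, -1/4] . (h_0, h_2, h_3) = 1
  [-1/2, -1/10, 3/4] . (h_0, h_2, h_3) = 1

Solving yields:
  h_0 = 4580/1759
  h_2 = 8560/1759
  h_3 = 6540/1759

Starting state is 0, so the expected hitting time is h_0 = 4580/1759.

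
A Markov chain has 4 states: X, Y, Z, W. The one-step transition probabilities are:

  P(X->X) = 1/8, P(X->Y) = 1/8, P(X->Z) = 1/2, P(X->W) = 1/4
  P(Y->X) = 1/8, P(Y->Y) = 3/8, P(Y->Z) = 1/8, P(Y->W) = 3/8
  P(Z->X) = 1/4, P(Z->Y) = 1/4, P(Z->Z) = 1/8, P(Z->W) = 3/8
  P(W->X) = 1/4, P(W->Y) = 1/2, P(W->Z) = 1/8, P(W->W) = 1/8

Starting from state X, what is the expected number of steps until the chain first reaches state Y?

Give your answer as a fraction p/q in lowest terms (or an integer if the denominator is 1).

Answer: 136/35

Derivation:
Let h_i = expected steps to first reach Y from state i.
Boundary: h_Y = 0.
First-step equations for the other states:
  h_X = 1 + 1/8*h_X + 1/8*h_Y + 1/2*h_Z + 1/4*h_W
  h_Z = 1 + 1/4*h_X + 1/4*h_Y + 1/8*h_Z + 3/8*h_W
  h_W = 1 + 1/4*h_X + 1/2*h_Y + 1/8*h_Z + 1/8*h_W

Substituting h_Y = 0 and rearranging gives the linear system (I - Q) h = 1:
  [7/8, -1/2, -1/4] . (h_X, h_Z, h_W) = 1
  [-1/4, 7/8, -3/8] . (h_X, h_Z, h_W) = 1
  [-1/4, -1/8, 7/8] . (h_X, h_Z, h_W) = 1

Solving yields:
  h_X = 136/35
  h_Z = 24/7
  h_W = 96/35

Starting state is X, so the expected hitting time is h_X = 136/35.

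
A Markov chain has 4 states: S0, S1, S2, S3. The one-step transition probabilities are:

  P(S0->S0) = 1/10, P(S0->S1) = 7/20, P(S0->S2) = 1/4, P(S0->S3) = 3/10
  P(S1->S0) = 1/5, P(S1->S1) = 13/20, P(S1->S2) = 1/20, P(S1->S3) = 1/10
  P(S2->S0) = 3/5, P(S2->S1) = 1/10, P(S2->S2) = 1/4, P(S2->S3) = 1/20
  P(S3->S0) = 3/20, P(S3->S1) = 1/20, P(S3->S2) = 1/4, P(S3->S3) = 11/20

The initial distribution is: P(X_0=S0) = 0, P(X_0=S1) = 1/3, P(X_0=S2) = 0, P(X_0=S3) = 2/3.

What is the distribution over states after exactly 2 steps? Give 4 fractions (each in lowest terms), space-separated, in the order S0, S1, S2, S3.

Propagating the distribution step by step (d_{t+1} = d_t * P):
d_0 = (S0=0, S1=1/3, S2=0, S3=2/3)
  d_1[S0] = 0*1/10 + 1/3*1/5 + 0*3/5 + 2/3*3/20 = 1/6
  d_1[S1] = 0*7/20 + 1/3*13/20 + 0*1/10 + 2/3*1/20 = 1/4
  d_1[S2] = 0*1/4 + 1/3*1/20 + 0*1/4 + 2/3*1/4 = 11/60
  d_1[S3] = 0*3/10 + 1/3*1/10 + 0*1/20 + 2/3*11/20 = 2/5
d_1 = (S0=1/6, S1=1/4, S2=11/60, S3=2/5)
  d_2[S0] = 1/6*1/10 + 1/4*1/5 + 11/60*3/5 + 2/5*3/20 = 71/300
  d_2[S1] = 1/6*7/20 + 1/4*13/20 + 11/60*1/10 + 2/5*1/20 = 311/1200
  d_2[S2] = 1/6*1/4 + 1/4*1/20 + 11/60*1/4 + 2/5*1/4 = 1/5
  d_2[S3] = 1/6*3/10 + 1/4*1/10 + 11/60*1/20 + 2/5*11/20 = 73/240
d_2 = (S0=71/300, S1=311/1200, S2=1/5, S3=73/240)

Answer: 71/300 311/1200 1/5 73/240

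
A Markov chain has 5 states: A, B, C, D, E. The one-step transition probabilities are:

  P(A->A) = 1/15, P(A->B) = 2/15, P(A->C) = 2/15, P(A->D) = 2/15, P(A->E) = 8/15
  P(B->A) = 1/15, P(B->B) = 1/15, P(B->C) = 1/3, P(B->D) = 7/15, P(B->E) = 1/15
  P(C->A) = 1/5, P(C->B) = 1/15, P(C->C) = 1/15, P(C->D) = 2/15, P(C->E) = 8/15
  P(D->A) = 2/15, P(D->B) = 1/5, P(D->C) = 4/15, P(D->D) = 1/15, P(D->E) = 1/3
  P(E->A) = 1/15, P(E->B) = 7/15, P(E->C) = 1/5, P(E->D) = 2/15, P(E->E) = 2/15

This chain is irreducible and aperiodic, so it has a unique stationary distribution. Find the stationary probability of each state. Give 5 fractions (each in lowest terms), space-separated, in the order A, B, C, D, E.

Answer: 10223/95587 20306/95587 19732/95587 18294/95587 27032/95587

Derivation:
The stationary distribution satisfies pi = pi * P, i.e.:
  pi_A = 1/15*pi_A + 1/15*pi_B + 1/5*pi_C + 2/15*pi_D + 1/15*pi_E
  pi_B = 2/15*pi_A + 1/15*pi_B + 1/15*pi_C + 1/5*pi_D + 7/15*pi_E
  pi_C = 2/15*pi_A + 1/3*pi_B + 1/15*pi_C + 4/15*pi_D + 1/5*pi_E
  pi_D = 2/15*pi_A + 7/15*pi_B + 2/15*pi_C + 1/15*pi_D + 2/15*pi_E
  pi_E = 8/15*pi_A + 1/15*pi_B + 8/15*pi_C + 1/3*pi_D + 2/15*pi_E
with normalization: pi_A + pi_B + pi_C + pi_D + pi_E = 1.

Using the first 4 balance equations plus normalization, the linear system A*pi = b is:
  [-14/15, 1/15, 1/5, 2/15, 1/15] . pi = 0
  [2/15, -14/15, 1/15, 1/5, 7/15] . pi = 0
  [2/15, 1/3, -14/15, 4/15, 1/5] . pi = 0
  [2/15, 7/15, 2/15, -14/15, 2/15] . pi = 0
  [1, 1, 1, 1, 1] . pi = 1

Solving yields:
  pi_A = 10223/95587
  pi_B = 20306/95587
  pi_C = 19732/95587
  pi_D = 18294/95587
  pi_E = 27032/95587

Verification (pi * P):
  10223/95587*1/15 + 20306/95587*1/15 + 19732/95587*1/5 + 18294/95587*2/15 + 27032/95587*1/15 = 10223/95587 = pi_A  (ok)
  10223/95587*2/15 + 20306/95587*1/15 + 19732/95587*1/15 + 18294/95587*1/5 + 27032/95587*7/15 = 20306/95587 = pi_B  (ok)
  10223/95587*2/15 + 20306/95587*1/3 + 19732/95587*1/15 + 18294/95587*4/15 + 27032/95587*1/5 = 19732/95587 = pi_C  (ok)
  10223/95587*2/15 + 20306/95587*7/15 + 19732/95587*2/15 + 18294/95587*1/15 + 27032/95587*2/15 = 18294/95587 = pi_D  (ok)
  10223/95587*8/15 + 20306/95587*1/15 + 19732/95587*8/15 + 18294/95587*1/3 + 27032/95587*2/15 = 27032/95587 = pi_E  (ok)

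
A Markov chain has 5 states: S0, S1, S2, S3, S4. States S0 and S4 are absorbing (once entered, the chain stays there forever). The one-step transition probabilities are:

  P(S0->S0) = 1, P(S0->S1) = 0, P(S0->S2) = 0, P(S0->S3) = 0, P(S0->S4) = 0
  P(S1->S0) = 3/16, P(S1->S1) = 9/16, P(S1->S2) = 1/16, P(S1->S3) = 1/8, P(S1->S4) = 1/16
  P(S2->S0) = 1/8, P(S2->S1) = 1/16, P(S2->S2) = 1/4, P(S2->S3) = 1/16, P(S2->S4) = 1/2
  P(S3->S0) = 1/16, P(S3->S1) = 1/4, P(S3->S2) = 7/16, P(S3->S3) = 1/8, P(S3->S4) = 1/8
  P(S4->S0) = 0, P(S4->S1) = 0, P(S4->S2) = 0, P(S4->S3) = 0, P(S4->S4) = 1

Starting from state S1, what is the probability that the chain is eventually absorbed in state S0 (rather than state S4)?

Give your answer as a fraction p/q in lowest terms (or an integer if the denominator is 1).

Let a_i = P(absorbed in S0 | start in state i).
Boundary conditions: a_S0 = 1, a_S4 = 0.
For each transient state i, a_i = sum_j P(i->j) * a_j:
  a_S1 = 3/16*a_S0 + 9/16*a_S1 + 1/16*a_S2 + 1/8*a_S3 + 1/16*a_S4
  a_S2 = 1/8*a_S0 + 1/16*a_S1 + 1/4*a_S2 + 1/16*a_S3 + 1/2*a_S4
  a_S3 = 1/16*a_S0 + 1/4*a_S1 + 7/16*a_S2 + 1/8*a_S3 + 1/8*a_S4

Substituting a_S0 = 1 and a_S4 = 0, rearrange to (I - Q) a = r where r[i] = P(i -> S0):
  [7/16, -1/16, -1/8] . (a_S1, a_S2, a_S3) = 3/16
  [-1/16, 3/4, -1/16] . (a_S1, a_S2, a_S3) = 1/8
  [-1/4, -7/16, 7/8] . (a_S1, a_S2, a_S3) = 1/16

Solving yields:
  a_S1 = 188/333
  a_S2 = 9/37
  a_S3 = 118/333

Starting state is S1, so the absorption probability is a_S1 = 188/333.

Answer: 188/333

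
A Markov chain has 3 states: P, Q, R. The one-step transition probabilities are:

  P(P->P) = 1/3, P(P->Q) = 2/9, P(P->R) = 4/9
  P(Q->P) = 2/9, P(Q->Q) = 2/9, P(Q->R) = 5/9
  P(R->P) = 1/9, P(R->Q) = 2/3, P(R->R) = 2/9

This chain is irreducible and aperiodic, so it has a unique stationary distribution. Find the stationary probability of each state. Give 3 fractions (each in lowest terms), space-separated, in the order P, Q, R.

Answer: 1/5 2/5 2/5

Derivation:
The stationary distribution satisfies pi = pi * P, i.e.:
  pi_P = 1/3*pi_P + 2/9*pi_Q + 1/9*pi_R
  pi_Q = 2/9*pi_P + 2/9*pi_Q + 2/3*pi_R
  pi_R = 4/9*pi_P + 5/9*pi_Q + 2/9*pi_R
with normalization: pi_P + pi_Q + pi_R = 1.

Using the first 2 balance equations plus normalization, the linear system A*pi = b is:
  [-2/3, 2/9, 1/9] . pi = 0
  [2/9, -7/9, 2/3] . pi = 0
  [1, 1, 1] . pi = 1

Solving yields:
  pi_P = 1/5
  pi_Q = 2/5
  pi_R = 2/5

Verification (pi * P):
  1/5*1/3 + 2/5*2/9 + 2/5*1/9 = 1/5 = pi_P  (ok)
  1/5*2/9 + 2/5*2/9 + 2/5*2/3 = 2/5 = pi_Q  (ok)
  1/5*4/9 + 2/5*5/9 + 2/5*2/9 = 2/5 = pi_R  (ok)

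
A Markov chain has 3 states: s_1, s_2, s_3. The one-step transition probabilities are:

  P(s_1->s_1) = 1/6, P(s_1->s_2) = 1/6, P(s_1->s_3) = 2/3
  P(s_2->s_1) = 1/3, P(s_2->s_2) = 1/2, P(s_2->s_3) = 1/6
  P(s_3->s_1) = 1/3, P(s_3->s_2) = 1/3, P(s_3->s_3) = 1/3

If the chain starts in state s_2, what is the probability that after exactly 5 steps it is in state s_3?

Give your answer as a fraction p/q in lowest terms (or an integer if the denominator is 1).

Computing P^5 by repeated multiplication:
P^1 =
  s_1: [1/6, 1/6, 2/3]
  s_2: [1/3, 1/2, 1/6]
  s_3: [1/3, 1/3, 1/3]
P^2 =
  s_1: [11/36, 1/3, 13/36]
  s_2: [5/18, 13/36, 13/36]
  s_3: [5/18, 1/3, 7/18]
P^3 =
  s_1: [61/216, 73/216, 41/108]
  s_2: [31/108, 25/72, 79/216]
  s_3: [31/108, 37/108, 10/27]
P^4 =
  s_1: [371/1296, 37/108, 481/1296]
  s_2: [185/648, 445/1296, 481/1296]
  s_3: [185/648, 37/108, 241/648]
P^5 =
  s_1: [2221/7776, 2665/7776, 1445/3888]
  s_2: [1111/3888, 889/2592, 2887/7776]
  s_3: [1111/3888, 1333/3888, 361/972]

(P^5)[s_2 -> s_3] = 2887/7776

Answer: 2887/7776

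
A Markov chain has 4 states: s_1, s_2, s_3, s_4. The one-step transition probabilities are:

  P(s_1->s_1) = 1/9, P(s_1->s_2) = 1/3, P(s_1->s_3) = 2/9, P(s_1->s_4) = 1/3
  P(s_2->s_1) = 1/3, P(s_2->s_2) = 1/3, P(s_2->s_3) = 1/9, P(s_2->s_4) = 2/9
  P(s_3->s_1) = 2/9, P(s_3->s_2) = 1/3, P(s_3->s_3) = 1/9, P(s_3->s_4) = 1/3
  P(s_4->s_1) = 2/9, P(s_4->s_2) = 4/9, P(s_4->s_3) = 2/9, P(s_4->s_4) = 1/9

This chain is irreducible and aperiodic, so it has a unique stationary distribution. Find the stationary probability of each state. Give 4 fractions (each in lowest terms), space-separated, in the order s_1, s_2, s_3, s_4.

The stationary distribution satisfies pi = pi * P, i.e.:
  pi_s_1 = 1/9*pi_s_1 + 1/3*pi_s_2 + 2/9*pi_s_3 + 2/9*pi_s_4
  pi_s_2 = 1/3*pi_s_1 + 1/3*pi_s_2 + 1/3*pi_s_3 + 4/9*pi_s_4
  pi_s_3 = 2/9*pi_s_1 + 1/9*pi_s_2 + 1/9*pi_s_3 + 2/9*pi_s_4
  pi_s_4 = 1/3*pi_s_1 + 2/9*pi_s_2 + 1/3*pi_s_3 + 1/9*pi_s_4
with normalization: pi_s_1 + pi_s_2 + pi_s_3 + pi_s_4 = 1.

Using the first 3 balance equations plus normalization, the linear system A*pi = b is:
  [-8/9, 1/3, 2/9, 2/9] . pi = 0
  [1/3, -2/3, 1/3, 4/9] . pi = 0
  [2/9, 1/9, -8/9, 2/9] . pi = 0
  [1, 1, 1, 1] . pi = 1

Solving yields:
  pi_s_1 = 59/250
  pi_s_2 = 9/25
  pi_s_3 = 41/250
  pi_s_4 = 6/25

Verification (pi * P):
  59/250*1/9 + 9/25*1/3 + 41/250*2/9 + 6/25*2/9 = 59/250 = pi_s_1  (ok)
  59/250*1/3 + 9/25*1/3 + 41/250*1/3 + 6/25*4/9 = 9/25 = pi_s_2  (ok)
  59/250*2/9 + 9/25*1/9 + 41/250*1/9 + 6/25*2/9 = 41/250 = pi_s_3  (ok)
  59/250*1/3 + 9/25*2/9 + 41/250*1/3 + 6/25*1/9 = 6/25 = pi_s_4  (ok)

Answer: 59/250 9/25 41/250 6/25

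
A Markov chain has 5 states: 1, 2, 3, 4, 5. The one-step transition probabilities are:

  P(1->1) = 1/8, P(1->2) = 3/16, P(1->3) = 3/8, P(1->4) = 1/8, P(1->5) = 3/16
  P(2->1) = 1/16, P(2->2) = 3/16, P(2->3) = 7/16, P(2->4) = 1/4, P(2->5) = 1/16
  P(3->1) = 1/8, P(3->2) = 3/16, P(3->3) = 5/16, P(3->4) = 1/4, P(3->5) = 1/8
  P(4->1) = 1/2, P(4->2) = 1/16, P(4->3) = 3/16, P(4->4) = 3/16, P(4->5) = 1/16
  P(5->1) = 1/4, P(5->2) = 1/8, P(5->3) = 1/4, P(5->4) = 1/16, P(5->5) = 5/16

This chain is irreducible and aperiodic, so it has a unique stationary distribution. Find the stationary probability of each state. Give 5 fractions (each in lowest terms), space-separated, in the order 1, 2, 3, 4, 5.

Answer: 3914/19281 998/6427 6023/19281 3589/19281 2761/19281

Derivation:
The stationary distribution satisfies pi = pi * P, i.e.:
  pi_1 = 1/8*pi_1 + 1/16*pi_2 + 1/8*pi_3 + 1/2*pi_4 + 1/4*pi_5
  pi_2 = 3/16*pi_1 + 3/16*pi_2 + 3/16*pi_3 + 1/16*pi_4 + 1/8*pi_5
  pi_3 = 3/8*pi_1 + 7/16*pi_2 + 5/16*pi_3 + 3/16*pi_4 + 1/4*pi_5
  pi_4 = 1/8*pi_1 + 1/4*pi_2 + 1/4*pi_3 + 3/16*pi_4 + 1/16*pi_5
  pi_5 = 3/16*pi_1 + 1/16*pi_2 + 1/8*pi_3 + 1/16*pi_4 + 5/16*pi_5
with normalization: pi_1 + pi_2 + pi_3 + pi_4 + pi_5 = 1.

Using the first 4 balance equations plus normalization, the linear system A*pi = b is:
  [-7/8, 1/16, 1/8, 1/2, 1/4] . pi = 0
  [3/16, -13/16, 3/16, 1/16, 1/8] . pi = 0
  [3/8, 7/16, -11/16, 3/16, 1/4] . pi = 0
  [1/8, 1/4, 1/4, -13/16, 1/16] . pi = 0
  [1, 1, 1, 1, 1] . pi = 1

Solving yields:
  pi_1 = 3914/19281
  pi_2 = 998/6427
  pi_3 = 6023/19281
  pi_4 = 3589/19281
  pi_5 = 2761/19281

Verification (pi * P):
  3914/19281*1/8 + 998/6427*1/16 + 6023/19281*1/8 + 3589/19281*1/2 + 2761/19281*1/4 = 3914/19281 = pi_1  (ok)
  3914/19281*3/16 + 998/6427*3/16 + 6023/19281*3/16 + 3589/19281*1/16 + 2761/19281*1/8 = 998/6427 = pi_2  (ok)
  3914/19281*3/8 + 998/6427*7/16 + 6023/19281*5/16 + 3589/19281*3/16 + 2761/19281*1/4 = 6023/19281 = pi_3  (ok)
  3914/19281*1/8 + 998/6427*1/4 + 6023/19281*1/4 + 3589/19281*3/16 + 2761/19281*1/16 = 3589/19281 = pi_4  (ok)
  3914/19281*3/16 + 998/6427*1/16 + 6023/19281*1/8 + 3589/19281*1/16 + 2761/19281*5/16 = 2761/19281 = pi_5  (ok)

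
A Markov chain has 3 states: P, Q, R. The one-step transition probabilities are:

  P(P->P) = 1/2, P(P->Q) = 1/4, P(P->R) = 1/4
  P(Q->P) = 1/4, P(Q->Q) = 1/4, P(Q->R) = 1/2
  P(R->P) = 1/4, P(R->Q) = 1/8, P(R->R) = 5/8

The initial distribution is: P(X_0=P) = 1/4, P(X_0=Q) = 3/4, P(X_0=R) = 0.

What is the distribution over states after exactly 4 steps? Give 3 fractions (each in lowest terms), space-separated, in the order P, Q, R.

Propagating the distribution step by step (d_{t+1} = d_t * P):
d_0 = (P=1/4, Q=3/4, R=0)
  d_1[P] = 1/4*1/2 + 3/4*1/4 + 0*1/4 = 5/16
  d_1[Q] = 1/4*1/4 + 3/4*1/4 + 0*1/8 = 1/4
  d_1[R] = 1/4*1/4 + 3/4*1/2 + 0*5/8 = 7/16
d_1 = (P=5/16, Q=1/4, R=7/16)
  d_2[P] = 5/16*1/2 + 1/4*1/4 + 7/16*1/4 = 21/64
  d_2[Q] = 5/16*1/4 + 1/4*1/4 + 7/16*1/8 = 25/128
  d_2[R] = 5/16*1/4 + 1/4*1/2 + 7/16*5/8 = 61/128
d_2 = (P=21/64, Q=25/128, R=61/128)
  d_3[P] = 21/64*1/2 + 25/128*1/4 + 61/128*1/4 = 85/256
  d_3[Q] = 21/64*1/4 + 25/128*1/4 + 61/128*1/8 = 195/1024
  d_3[R] = 21/64*1/4 + 25/128*1/2 + 61/128*5/8 = 489/1024
d_3 = (P=85/256, Q=195/1024, R=489/1024)
  d_4[P] = 85/256*1/2 + 195/1024*1/4 + 489/1024*1/4 = 341/1024
  d_4[Q] = 85/256*1/4 + 195/1024*1/4 + 489/1024*1/8 = 1559/8192
  d_4[R] = 85/256*1/4 + 195/1024*1/2 + 489/1024*5/8 = 3905/8192
d_4 = (P=341/1024, Q=1559/8192, R=3905/8192)

Answer: 341/1024 1559/8192 3905/8192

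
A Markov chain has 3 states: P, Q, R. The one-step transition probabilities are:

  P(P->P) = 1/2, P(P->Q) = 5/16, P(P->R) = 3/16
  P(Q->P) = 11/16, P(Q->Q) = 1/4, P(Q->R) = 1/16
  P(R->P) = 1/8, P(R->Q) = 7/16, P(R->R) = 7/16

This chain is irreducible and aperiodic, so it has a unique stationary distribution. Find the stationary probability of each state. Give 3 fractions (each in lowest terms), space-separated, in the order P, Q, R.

The stationary distribution satisfies pi = pi * P, i.e.:
  pi_P = 1/2*pi_P + 11/16*pi_Q + 1/8*pi_R
  pi_Q = 5/16*pi_P + 1/4*pi_Q + 7/16*pi_R
  pi_R = 3/16*pi_P + 1/16*pi_Q + 7/16*pi_R
with normalization: pi_P + pi_Q + pi_R = 1.

Using the first 2 balance equations plus normalization, the linear system A*pi = b is:
  [-1/2, 11/16, 1/8] . pi = 0
  [5/16, -3/4, 7/16] . pi = 0
  [1, 1, 1] . pi = 1

Solving yields:
  pi_P = 101/208
  pi_Q = 33/104
  pi_R = 41/208

Verification (pi * P):
  101/208*1/2 + 33/104*11/16 + 41/208*1/8 = 101/208 = pi_P  (ok)
  101/208*5/16 + 33/104*1/4 + 41/208*7/16 = 33/104 = pi_Q  (ok)
  101/208*3/16 + 33/104*1/16 + 41/208*7/16 = 41/208 = pi_R  (ok)

Answer: 101/208 33/104 41/208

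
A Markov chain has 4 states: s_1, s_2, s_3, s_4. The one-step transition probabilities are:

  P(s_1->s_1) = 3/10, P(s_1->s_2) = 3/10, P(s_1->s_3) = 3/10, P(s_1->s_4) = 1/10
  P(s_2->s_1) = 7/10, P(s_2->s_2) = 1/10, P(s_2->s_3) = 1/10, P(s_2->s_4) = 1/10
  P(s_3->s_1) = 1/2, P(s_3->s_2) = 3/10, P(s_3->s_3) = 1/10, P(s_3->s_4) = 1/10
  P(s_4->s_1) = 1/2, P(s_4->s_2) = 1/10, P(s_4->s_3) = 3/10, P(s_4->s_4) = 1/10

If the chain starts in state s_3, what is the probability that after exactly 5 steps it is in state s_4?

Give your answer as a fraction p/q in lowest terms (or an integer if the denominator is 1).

Answer: 1/10

Derivation:
Computing P^5 by repeated multiplication:
P^1 =
  s_1: [3/10, 3/10, 3/10, 1/10]
  s_2: [7/10, 1/10, 1/10, 1/10]
  s_3: [1/2, 3/10, 1/10, 1/10]
  s_4: [1/2, 1/10, 3/10, 1/10]
P^2 =
  s_1: [1/2, 11/50, 9/50, 1/10]
  s_2: [19/50, 13/50, 13/50, 1/10]
  s_3: [23/50, 11/50, 11/50, 1/10]
  s_4: [21/50, 13/50, 11/50, 1/10]
P^3 =
  s_1: [111/250, 59/250, 11/50, 1/10]
  s_2: [119/250, 57/250, 49/250, 1/10]
  s_3: [113/250, 59/250, 53/250, 1/10]
  s_4: [117/250, 57/250, 51/250, 1/10]
P^4 =
  s_1: [573/1250, 291/1250, 261/1250, 1/10]
  s_2: [563/1250, 293/1250, 269/1250, 1/10]
  s_3: [571/1250, 291/1250, 263/1250, 1/10]
  s_4: [113/250, 293/1250, 267/1250, 1/10]
P^5 =
  s_1: [2843/6250, 1459/6250, 1323/6250, 1/10]
  s_2: [571/1250, 1457/6250, 1313/6250, 1/10]
  s_3: [569/1250, 1459/6250, 1321/6250, 1/10]
  s_4: [2853/6250, 1457/6250, 263/1250, 1/10]

(P^5)[s_3 -> s_4] = 1/10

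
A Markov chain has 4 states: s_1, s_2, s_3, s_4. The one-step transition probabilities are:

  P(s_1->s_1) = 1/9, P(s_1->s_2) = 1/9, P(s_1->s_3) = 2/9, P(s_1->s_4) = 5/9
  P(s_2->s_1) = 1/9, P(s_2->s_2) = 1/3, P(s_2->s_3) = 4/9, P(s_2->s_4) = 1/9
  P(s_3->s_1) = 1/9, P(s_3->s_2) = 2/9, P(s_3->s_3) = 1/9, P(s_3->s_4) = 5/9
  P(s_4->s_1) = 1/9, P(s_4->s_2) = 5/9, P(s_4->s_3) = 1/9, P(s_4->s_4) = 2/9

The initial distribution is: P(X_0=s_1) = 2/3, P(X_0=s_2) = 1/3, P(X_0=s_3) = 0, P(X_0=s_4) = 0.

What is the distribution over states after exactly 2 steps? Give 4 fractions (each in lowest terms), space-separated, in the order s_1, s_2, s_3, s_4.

Answer: 1/9 89/243 5/27 82/243

Derivation:
Propagating the distribution step by step (d_{t+1} = d_t * P):
d_0 = (s_1=2/3, s_2=1/3, s_3=0, s_4=0)
  d_1[s_1] = 2/3*1/9 + 1/3*1/9 + 0*1/9 + 0*1/9 = 1/9
  d_1[s_2] = 2/3*1/9 + 1/3*1/3 + 0*2/9 + 0*5/9 = 5/27
  d_1[s_3] = 2/3*2/9 + 1/3*4/9 + 0*1/9 + 0*1/9 = 8/27
  d_1[s_4] = 2/3*5/9 + 1/3*1/9 + 0*5/9 + 0*2/9 = 11/27
d_1 = (s_1=1/9, s_2=5/27, s_3=8/27, s_4=11/27)
  d_2[s_1] = 1/9*1/9 + 5/27*1/9 + 8/27*1/9 + 11/27*1/9 = 1/9
  d_2[s_2] = 1/9*1/9 + 5/27*1/3 + 8/27*2/9 + 11/27*5/9 = 89/243
  d_2[s_3] = 1/9*2/9 + 5/27*4/9 + 8/27*1/9 + 11/27*1/9 = 5/27
  d_2[s_4] = 1/9*5/9 + 5/27*1/9 + 8/27*5/9 + 11/27*2/9 = 82/243
d_2 = (s_1=1/9, s_2=89/243, s_3=5/27, s_4=82/243)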